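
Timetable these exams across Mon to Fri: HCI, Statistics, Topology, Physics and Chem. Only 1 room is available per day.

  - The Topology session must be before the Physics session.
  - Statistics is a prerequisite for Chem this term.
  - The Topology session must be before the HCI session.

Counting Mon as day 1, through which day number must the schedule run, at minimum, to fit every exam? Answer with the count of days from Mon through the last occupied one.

The precedence chain requires at least 2 distinct days.
With at most 1 per day and 5 exams, at least 5 days are needed.
5 works (last occupied day: Fri): for example Topology -> Mon; HCI -> Tue; Physics -> Thu; Statistics -> Wed; Chem -> Fri.

5 days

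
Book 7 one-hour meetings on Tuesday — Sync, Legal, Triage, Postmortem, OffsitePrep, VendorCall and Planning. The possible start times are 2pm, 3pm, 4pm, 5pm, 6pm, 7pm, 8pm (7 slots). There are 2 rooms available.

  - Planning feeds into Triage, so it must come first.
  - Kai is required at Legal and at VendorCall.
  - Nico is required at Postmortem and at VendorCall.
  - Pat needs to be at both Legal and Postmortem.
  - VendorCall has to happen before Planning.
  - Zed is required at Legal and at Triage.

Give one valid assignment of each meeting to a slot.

Legal -> 3pm; VendorCall -> 2pm; Sync -> 2pm; Planning -> 3pm; Triage -> 4pm; Postmortem -> 4pm; OffsitePrep -> 5pm

Checking: Planning(3pm) before Triage(4pm); VendorCall(2pm) before Planning(3pm); Legal(3pm) != VendorCall(2pm); Postmortem(4pm) != VendorCall(2pm); Legal(3pm) != Postmortem(4pm); Legal(3pm) != Triage(4pm); max 2 per slot (cap 2).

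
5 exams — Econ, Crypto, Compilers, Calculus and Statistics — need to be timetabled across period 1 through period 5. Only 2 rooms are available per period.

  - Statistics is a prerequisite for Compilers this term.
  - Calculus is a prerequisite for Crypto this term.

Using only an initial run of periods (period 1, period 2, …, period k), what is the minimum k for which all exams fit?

3

The precedence chain requires at least 2 distinct periods.
With at most 2 per period and 5 exams, at least 3 periods are needed.
3 works (last occupied period: period 3): for example Econ=period 3, Calculus=period 1, Compilers=period 2, Crypto=period 2, Statistics=period 1.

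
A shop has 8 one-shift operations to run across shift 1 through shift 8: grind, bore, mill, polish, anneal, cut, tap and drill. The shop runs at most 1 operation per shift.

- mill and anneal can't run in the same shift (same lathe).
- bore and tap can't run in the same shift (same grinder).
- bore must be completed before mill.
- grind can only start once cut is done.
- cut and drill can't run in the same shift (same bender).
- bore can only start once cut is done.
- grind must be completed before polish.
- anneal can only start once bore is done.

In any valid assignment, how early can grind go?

Precedence pushes grind to at least shift 2; downstream work caps grind at shift 7.
grind at shift 2 is achievable: cut=shift 1, polish=shift 5, drill=shift 8, bore=shift 3, tap=shift 7, grind=shift 2, anneal=shift 6, mill=shift 4.

shift 2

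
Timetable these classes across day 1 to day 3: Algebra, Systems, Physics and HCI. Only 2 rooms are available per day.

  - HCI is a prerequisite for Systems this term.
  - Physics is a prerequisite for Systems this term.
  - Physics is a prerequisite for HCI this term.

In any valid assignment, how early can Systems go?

day 3

Precedence pushes Systems to at least day 3.
Systems at day 3 is achievable: Systems=day 3; HCI=day 2; Physics=day 1; Algebra=day 1.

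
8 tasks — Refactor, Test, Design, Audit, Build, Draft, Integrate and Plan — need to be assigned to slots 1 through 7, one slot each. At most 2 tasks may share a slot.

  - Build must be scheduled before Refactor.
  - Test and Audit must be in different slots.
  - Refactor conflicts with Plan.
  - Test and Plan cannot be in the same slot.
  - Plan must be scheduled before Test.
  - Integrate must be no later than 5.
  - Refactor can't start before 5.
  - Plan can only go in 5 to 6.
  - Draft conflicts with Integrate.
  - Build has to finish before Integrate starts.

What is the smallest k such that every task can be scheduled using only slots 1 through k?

6 slots

The precedence chain requires at least 2 distinct slots.
With at most 2 per slot and 8 tasks, at least 4 slots are needed.
Propagating the time windows through the other constraints, Test can't land before 6, so the schedule must run through at least slot 6.
6 works (last occupied slot: 6): for example Plan in 5, Test in 6, Refactor in 6, Integrate in 2, Audit in 2, Draft in 3, Design in 1, Build in 1.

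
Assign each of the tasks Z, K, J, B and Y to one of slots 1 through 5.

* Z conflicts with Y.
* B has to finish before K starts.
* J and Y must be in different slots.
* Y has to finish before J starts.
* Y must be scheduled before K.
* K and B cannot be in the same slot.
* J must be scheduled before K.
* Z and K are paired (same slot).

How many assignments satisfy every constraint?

Splitting on Z: it can be 3 (2), 4 (9), 5 (24). Listing each branch's schedules as (K, J, B, Y):
Z=3: (3,2,1,1) (3,2,2,1) — 2.
Z=4: (4,2,1,1) (4,2,2,1) (4,2,3,1) (4,3,1,1) (4,3,1,2) (4,3,2,1) (4,3,2,2) (4,3,3,1) (4,3,3,2) — 9.
Z=5: (5,2,1,1) (5,2,2,1) (5,2,3,1) (5,2,4,1) (5,3,1,1) (5,3,1,2) (5,3,2,1) (5,3,2,2) (5,3,3,1) (5,3,3,2) (5,3,4,1) (5,3,4,2) (5,4,1,1) (5,4,1,2) (5,4,1,3) (5,4,2,1) (5,4,2,2) (5,4,2,3) (5,4,3,1) (5,4,3,2) (5,4,3,3) (5,4,4,1) (5,4,4,2) (5,4,4,3) — 24.
Summing: 2 + 9 + 24 = 35.

35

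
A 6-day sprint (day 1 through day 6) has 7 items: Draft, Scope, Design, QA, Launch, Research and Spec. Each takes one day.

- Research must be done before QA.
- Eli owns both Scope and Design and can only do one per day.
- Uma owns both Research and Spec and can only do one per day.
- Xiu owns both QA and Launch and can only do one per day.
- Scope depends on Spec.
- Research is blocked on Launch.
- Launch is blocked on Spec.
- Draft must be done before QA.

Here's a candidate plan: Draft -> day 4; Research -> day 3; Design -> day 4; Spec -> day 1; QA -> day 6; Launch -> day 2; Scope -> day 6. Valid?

Yes

Uma owns both Research and Spec and can only do one per day — holds.
Xiu owns both QA and Launch and can only do one per day — holds.
Research is blocked on Launch — holds.
Scope depends on Spec — holds.
Draft must be done before QA — holds.
Launch is blocked on Spec — holds.
Eli owns both Scope and Design and can only do one per day — holds.
Research must be done before QA — holds.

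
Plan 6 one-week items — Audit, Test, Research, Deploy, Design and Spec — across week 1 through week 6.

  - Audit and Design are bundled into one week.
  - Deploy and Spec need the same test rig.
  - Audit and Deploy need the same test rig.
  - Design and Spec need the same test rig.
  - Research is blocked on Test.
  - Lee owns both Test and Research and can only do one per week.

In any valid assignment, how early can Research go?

Precedence pushes Research to at least week 2.
Research at week 2 is achievable: Design=week 1, Spec=week 3, Research=week 2, Test=week 1, Deploy=week 2, Audit=week 1.

week 2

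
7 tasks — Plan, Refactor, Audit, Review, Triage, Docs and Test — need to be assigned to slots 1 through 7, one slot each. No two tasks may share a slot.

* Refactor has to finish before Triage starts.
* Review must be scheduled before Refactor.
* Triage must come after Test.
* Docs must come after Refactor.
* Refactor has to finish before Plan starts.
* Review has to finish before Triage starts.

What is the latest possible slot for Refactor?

Precedence pushes Refactor to at least 2; downstream work caps Refactor at 6.
Refactor at 4 is achievable: Review -> 1, Refactor -> 4, Plan -> 6, Triage -> 5, Docs -> 7, Audit -> 3, Test -> 2.
Nothing later works — the capacity limit rule out every slot after 4.

4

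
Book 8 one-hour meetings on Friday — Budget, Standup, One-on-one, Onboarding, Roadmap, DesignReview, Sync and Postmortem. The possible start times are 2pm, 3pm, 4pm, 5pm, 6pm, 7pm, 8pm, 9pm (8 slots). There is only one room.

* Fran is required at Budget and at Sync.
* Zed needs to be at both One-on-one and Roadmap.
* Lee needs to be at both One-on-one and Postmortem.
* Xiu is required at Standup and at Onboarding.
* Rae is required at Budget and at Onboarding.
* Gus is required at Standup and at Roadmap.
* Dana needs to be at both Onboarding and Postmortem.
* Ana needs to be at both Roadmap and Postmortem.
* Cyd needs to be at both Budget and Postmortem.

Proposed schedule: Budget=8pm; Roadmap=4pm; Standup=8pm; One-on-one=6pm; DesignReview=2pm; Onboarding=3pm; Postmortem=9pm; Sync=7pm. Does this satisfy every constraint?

Xiu is required at Standup and at Onboarding — holds.
There is only one room — violated.
Zed needs to be at both One-on-one and Roadmap — holds.
Gus is required at Standup and at Roadmap — holds.
Lee needs to be at both One-on-one and Postmortem — holds.
Fran is required at Budget and at Sync — holds.
Cyd needs to be at both Budget and Postmortem — holds.
Dana needs to be at both Onboarding and Postmortem — holds.
Ana needs to be at both Roadmap and Postmortem — holds.
Rae is required at Budget and at Onboarding — holds.

Invalid. There is only one room.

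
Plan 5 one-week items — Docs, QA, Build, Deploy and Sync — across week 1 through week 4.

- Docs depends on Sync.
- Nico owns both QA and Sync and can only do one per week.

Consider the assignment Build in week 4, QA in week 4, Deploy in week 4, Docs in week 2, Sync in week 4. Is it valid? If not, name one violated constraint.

No. Docs depends on Sync is not satisfied.

Nico owns both QA and Sync and can only do one per week — violated.
Docs depends on Sync — violated.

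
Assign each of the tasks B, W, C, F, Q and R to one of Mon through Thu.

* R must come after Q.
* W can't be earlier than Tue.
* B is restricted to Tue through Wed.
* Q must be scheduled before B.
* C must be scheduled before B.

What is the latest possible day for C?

Tue

Downstream work caps C at Tue.
C at Tue is achievable: C in Tue, F in Mon, R in Tue, W in Tue, B in Wed, Q in Mon.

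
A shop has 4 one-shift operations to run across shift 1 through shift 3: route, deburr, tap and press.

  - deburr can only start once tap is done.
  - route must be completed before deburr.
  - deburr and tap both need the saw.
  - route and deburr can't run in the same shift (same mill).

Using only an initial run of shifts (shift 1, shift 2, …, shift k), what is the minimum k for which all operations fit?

The precedence chain requires at least 2 distinct shifts.
2 works (last occupied shift: shift 2): for example deburr=shift 2; tap=shift 1; route=shift 1; press=shift 1.

2 shifts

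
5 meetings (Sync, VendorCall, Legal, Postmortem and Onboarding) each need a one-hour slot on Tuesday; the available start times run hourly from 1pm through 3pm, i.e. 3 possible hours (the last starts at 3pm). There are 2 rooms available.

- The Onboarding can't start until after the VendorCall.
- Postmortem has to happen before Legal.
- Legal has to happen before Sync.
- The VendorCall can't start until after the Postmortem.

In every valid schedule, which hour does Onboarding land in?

3pm

Precedence pushes Onboarding to at least 3pm.
So Onboarding is pinned to 3pm.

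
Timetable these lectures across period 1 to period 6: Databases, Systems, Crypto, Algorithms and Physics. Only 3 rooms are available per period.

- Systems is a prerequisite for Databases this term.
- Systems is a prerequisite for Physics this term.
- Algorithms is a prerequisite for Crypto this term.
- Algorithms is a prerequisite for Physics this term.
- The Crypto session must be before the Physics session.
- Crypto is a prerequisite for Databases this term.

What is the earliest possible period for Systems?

period 1

Downstream work caps Systems at period 5.
Systems at period 1 is achievable: Systems=period 1; Crypto=period 2; Algorithms=period 1; Databases=period 3; Physics=period 3.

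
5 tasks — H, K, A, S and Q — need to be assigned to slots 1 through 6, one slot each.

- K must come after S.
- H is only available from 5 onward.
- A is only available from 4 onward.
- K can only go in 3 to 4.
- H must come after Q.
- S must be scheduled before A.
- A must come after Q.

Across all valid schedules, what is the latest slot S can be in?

Downstream work caps S at 3.
S at 3 is achievable: K in 4; Q in 1; A in 4; H in 5; S in 3.

3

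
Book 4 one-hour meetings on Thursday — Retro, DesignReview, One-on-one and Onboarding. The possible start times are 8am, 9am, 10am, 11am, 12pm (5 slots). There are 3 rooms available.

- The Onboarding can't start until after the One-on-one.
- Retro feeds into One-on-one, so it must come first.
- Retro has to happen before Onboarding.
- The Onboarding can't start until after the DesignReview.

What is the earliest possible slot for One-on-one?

Precedence pushes One-on-one to at least 9am; downstream work caps One-on-one at 11am.
One-on-one at 9am is achievable: Onboarding=10am, DesignReview=8am, One-on-one=9am, Retro=8am.

9am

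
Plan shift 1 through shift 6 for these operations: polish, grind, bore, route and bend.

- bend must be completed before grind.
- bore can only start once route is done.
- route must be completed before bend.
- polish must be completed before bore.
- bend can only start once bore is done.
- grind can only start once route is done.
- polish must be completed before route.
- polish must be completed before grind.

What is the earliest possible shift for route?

Precedence pushes route to at least shift 2; downstream work caps route at shift 3.
route at shift 2 is achievable: grind -> shift 5; bend -> shift 4; route -> shift 2; bore -> shift 3; polish -> shift 1.

shift 2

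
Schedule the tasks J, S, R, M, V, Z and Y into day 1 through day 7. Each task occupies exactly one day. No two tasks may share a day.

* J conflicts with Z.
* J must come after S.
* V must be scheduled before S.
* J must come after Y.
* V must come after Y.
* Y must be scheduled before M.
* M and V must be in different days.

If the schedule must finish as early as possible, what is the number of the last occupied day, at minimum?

7

The precedence chain requires at least 4 distinct days.
With at most 1 per day and 7 tasks, at least 7 days are needed.
7 works (last occupied day: day 7): for example S=day 3; Y=day 1; R=day 6; J=day 4; Z=day 7; V=day 2; M=day 5.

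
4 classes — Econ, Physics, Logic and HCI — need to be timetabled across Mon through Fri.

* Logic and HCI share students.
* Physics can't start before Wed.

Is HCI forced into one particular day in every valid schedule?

HCI can be Mon (e.g. Econ -> Mon, Physics -> Wed, HCI -> Mon, Logic -> Tue) or Tue (e.g. HCI -> Tue; Physics -> Wed; Logic -> Mon; Econ -> Mon).

No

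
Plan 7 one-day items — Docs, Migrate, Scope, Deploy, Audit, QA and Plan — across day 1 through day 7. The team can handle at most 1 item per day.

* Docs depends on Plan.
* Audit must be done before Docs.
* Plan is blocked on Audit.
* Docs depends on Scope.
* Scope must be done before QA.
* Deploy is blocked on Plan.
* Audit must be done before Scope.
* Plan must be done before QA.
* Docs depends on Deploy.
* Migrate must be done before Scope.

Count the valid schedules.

23

Splitting on Docs: it can be day 6 (9), day 7 (14). Listing each branch's schedules as (Migrate, Scope, Deploy, Audit, QA, Plan) by day number:
Docs=day 6: (1,3,5,2,7,4) (1,4,5,2,7,3) (1,5,4,2,7,3) (2,3,5,1,7,4) (2,4,5,1,7,3) (2,5,4,1,7,3) (3,4,5,1,7,2) (3,5,4,1,7,2) (4,5,3,1,7,2) — 9.
Docs=day 7: (1,3,5,2,6,4) (1,3,6,2,5,4) (1,4,5,2,6,3) (1,4,6,2,5,3) (1,5,4,2,6,3) (2,3,5,1,6,4) (2,3,6,1,5,4) (2,4,5,1,6,3) (2,4,6,1,5,3) (2,5,4,1,6,3) (3,4,5,1,6,2) (3,4,6,1,5,2) (3,5,4,1,6,2) (4,5,3,1,6,2) — 14.
Summing: 9 + 14 = 23.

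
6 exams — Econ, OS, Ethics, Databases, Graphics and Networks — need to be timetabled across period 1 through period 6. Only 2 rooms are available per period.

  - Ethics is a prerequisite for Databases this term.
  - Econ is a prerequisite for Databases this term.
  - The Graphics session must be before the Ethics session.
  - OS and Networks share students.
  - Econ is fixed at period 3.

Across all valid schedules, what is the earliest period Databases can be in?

period 4

Precedence pushes Databases to at least period 4.
Databases at period 4 is achievable: Databases -> period 4; Networks -> period 2; Ethics -> period 2; Graphics -> period 1; OS -> period 1; Econ -> period 3.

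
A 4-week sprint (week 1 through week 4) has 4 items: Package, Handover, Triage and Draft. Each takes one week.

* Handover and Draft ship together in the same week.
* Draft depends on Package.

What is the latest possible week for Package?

week 3

Downstream work caps Package at week 3.
Package at week 3 is achievable: Handover=week 4, Triage=week 1, Package=week 3, Draft=week 4.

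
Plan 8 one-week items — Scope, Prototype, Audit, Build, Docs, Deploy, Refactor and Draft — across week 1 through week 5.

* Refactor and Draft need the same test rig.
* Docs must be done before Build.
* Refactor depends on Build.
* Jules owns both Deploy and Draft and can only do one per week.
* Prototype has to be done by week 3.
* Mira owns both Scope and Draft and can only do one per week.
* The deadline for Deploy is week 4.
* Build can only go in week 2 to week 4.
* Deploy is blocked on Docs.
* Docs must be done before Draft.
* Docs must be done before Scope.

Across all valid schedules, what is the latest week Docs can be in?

week 2

Downstream work caps Docs at week 3.
Docs at week 2 is achievable: Audit in week 1, Draft in week 5, Refactor in week 4, Deploy in week 3, Build in week 3, Docs in week 2, Prototype in week 1, Scope in week 3.
Nothing later works — the conflict constraints rule out every week after week 2.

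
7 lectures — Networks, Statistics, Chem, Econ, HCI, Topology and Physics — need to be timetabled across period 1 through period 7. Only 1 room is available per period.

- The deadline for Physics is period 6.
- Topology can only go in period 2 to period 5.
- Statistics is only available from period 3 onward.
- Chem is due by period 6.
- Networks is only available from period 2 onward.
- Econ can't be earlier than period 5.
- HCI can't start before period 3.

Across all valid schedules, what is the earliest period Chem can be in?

period 1

Chem's own window allows nothing later than period 6.
Chem at period 1 is achievable: Econ=period 5; HCI=period 4; Chem=period 1; Physics=period 6; Statistics=period 3; Networks=period 7; Topology=period 2.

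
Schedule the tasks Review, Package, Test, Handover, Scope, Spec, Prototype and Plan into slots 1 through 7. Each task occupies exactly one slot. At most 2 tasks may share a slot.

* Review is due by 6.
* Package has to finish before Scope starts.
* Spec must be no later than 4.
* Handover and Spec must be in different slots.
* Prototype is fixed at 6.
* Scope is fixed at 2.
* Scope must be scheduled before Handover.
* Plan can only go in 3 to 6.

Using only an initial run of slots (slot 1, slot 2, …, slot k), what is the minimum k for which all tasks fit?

The precedence chain requires at least 3 distinct slots.
With at most 2 per slot and 8 tasks, at least 4 slots are needed.
Prototype can't be placed before 6, so the schedule must run through at least slot 6.
6 works (last occupied slot: 6): for example Spec in 1; Test in 4; Scope in 2; Handover in 3; Package in 1; Plan in 3; Prototype in 6; Review in 2.

6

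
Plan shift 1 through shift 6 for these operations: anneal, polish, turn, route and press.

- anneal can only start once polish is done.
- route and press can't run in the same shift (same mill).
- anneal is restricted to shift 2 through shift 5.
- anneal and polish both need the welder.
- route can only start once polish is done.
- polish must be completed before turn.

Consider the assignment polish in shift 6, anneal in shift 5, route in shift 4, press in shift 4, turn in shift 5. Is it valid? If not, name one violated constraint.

Invalid. route can only start once polish is done.

anneal is restricted to shift 2 through shift 5 — holds.
polish must be completed before turn — violated.
route and press can't run in the same shift (same mill) — violated.
anneal and polish both need the welder — holds.
anneal can only start once polish is done — violated.
route can only start once polish is done — violated.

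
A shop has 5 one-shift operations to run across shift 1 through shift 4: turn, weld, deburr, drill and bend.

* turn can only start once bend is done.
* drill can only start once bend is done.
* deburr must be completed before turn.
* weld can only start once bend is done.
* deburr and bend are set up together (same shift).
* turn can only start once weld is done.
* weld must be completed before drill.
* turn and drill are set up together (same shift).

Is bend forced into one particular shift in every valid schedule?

No

bend can be shift 1 (e.g. drill=shift 3; weld=shift 2; deburr=shift 1; turn=shift 3; bend=shift 1) or shift 2 (e.g. bend in shift 2; weld in shift 3; deburr in shift 2; drill in shift 4; turn in shift 4).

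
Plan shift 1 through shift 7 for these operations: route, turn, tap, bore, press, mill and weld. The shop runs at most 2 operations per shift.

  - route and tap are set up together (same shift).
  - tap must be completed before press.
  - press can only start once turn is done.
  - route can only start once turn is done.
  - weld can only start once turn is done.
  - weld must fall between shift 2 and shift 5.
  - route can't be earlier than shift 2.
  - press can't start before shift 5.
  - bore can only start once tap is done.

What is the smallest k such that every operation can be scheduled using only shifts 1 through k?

5 shifts

The precedence chain requires at least 3 distinct shifts.
With at most 2 per shift and 7 operations, at least 4 shifts are needed.
press can't be placed before shift 5, so the schedule must run through at least shift 5.
5 works (last occupied shift: shift 5): for example tap -> shift 2; turn -> shift 1; mill -> shift 1; route -> shift 2; weld -> shift 3; press -> shift 5; bore -> shift 3.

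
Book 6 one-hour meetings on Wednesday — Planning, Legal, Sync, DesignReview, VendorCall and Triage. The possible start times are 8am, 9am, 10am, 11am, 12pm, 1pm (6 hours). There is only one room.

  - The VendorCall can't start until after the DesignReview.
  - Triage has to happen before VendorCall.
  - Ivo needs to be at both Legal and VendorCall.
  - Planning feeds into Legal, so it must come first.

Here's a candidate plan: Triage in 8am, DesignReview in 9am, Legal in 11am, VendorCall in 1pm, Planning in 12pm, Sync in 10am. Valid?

Ivo needs to be at both Legal and VendorCall — holds.
There is only one room — holds.
Triage has to happen before VendorCall — holds.
The VendorCall can't start until after the DesignReview — holds.
Planning feeds into Legal, so it must come first — violated.

Invalid. Planning feeds into Legal, so it must come first.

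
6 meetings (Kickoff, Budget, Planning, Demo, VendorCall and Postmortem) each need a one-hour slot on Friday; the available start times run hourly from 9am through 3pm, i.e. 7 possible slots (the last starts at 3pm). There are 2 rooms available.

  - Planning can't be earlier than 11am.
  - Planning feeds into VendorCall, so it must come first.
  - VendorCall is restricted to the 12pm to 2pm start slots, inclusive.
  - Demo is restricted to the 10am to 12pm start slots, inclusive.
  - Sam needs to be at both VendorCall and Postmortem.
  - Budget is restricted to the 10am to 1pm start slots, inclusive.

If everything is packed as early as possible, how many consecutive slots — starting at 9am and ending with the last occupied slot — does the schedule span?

4 slots

The precedence chain requires at least 2 distinct slots.
With at most 2 per slot and 6 meetings, at least 3 slots are needed.
VendorCall can't be placed before 12pm — that is slot 4 counting from 9am — so the schedule must run through at least 4 slots.
4 works (last occupied slot: 12pm): for example Kickoff in 9am; VendorCall in 12pm; Demo in 10am; Planning in 11am; Budget in 10am; Postmortem in 9am.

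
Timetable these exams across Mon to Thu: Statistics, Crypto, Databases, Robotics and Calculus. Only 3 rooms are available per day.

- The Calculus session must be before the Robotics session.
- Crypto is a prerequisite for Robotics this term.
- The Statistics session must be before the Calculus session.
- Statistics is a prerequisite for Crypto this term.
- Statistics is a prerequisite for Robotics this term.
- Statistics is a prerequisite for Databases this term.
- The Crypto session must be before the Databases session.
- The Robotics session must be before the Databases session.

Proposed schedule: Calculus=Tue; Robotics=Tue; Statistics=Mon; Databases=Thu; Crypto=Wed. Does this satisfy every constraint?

Invalid. Crypto is a prerequisite for Robotics this term.

Statistics is a prerequisite for Robotics this term — holds.
Statistics is a prerequisite for Crypto this term — holds.
The Statistics session must be before the Calculus session — holds.
Only 3 rooms are available per day — holds.
The Crypto session must be before the Databases session — holds.
The Robotics session must be before the Databases session — holds.
Statistics is a prerequisite for Databases this term — holds.
Crypto is a prerequisite for Robotics this term — violated.
The Calculus session must be before the Robotics session — violated.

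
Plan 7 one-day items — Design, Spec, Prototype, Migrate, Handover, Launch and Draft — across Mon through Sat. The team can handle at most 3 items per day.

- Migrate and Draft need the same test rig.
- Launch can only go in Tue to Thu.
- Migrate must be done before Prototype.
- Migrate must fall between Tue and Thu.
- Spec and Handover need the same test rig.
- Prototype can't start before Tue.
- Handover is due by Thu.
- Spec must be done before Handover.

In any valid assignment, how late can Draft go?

Draft at Sat is achievable: Spec -> Mon; Design -> Mon; Prototype -> Wed; Handover -> Tue; Launch -> Tue; Migrate -> Tue; Draft -> Sat.

Sat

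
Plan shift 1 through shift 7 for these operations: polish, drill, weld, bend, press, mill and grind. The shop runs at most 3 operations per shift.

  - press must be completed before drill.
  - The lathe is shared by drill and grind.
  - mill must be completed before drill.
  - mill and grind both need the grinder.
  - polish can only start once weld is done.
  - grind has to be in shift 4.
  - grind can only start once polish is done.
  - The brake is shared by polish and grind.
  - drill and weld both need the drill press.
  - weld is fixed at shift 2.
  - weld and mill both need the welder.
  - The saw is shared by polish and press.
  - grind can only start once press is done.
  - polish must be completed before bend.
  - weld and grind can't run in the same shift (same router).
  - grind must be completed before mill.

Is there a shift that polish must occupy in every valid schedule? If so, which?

weld is fixed at shift 2 and must come before polish, so polish is at least shift 3.
grind is fixed at shift 4 and must come after polish, so polish is at most shift 3.
So polish must be shift 3.

shift 3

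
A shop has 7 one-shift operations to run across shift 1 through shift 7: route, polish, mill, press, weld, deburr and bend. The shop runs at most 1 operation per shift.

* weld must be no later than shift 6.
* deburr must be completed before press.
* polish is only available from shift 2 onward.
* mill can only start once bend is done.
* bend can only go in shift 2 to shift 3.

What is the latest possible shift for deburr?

shift 6

Downstream work caps deburr at shift 6.
deburr at shift 6 is achievable: polish=shift 3, bend=shift 2, deburr=shift 6, mill=shift 4, route=shift 5, press=shift 7, weld=shift 1.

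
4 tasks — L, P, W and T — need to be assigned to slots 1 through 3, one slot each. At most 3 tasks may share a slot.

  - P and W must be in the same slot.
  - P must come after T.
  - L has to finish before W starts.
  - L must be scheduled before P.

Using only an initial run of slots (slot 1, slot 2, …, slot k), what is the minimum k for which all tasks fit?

2 slots

The precedence chain requires at least 2 distinct slots.
With at most 3 per slot and 4 tasks, at least 2 slots are needed.
2 works (last occupied slot: 2): for example P in 2, W in 2, T in 1, L in 1.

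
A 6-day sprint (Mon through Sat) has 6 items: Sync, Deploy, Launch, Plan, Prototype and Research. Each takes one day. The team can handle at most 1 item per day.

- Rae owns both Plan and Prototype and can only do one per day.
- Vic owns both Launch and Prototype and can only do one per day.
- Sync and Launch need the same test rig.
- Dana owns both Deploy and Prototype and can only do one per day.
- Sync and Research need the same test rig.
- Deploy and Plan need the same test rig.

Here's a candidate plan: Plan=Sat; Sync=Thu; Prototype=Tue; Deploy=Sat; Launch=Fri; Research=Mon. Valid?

Vic owns both Launch and Prototype and can only do one per day — holds.
The team can handle at most 1 item per day — violated.
Deploy and Plan need the same test rig — violated.
Rae owns both Plan and Prototype and can only do one per day — holds.
Sync and Research need the same test rig — holds.
Sync and Launch need the same test rig — holds.
Dana owns both Deploy and Prototype and can only do one per day — holds.

No — it violates: Deploy and Plan need the same test rig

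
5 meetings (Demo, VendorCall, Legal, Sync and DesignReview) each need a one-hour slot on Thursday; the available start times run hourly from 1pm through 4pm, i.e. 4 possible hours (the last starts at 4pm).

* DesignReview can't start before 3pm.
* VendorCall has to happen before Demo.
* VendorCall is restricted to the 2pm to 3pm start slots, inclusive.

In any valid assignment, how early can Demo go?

3pm

Precedence pushes Demo to at least 3pm.
Demo at 3pm is achievable: Demo in 3pm; VendorCall in 2pm; Legal in 1pm; Sync in 1pm; DesignReview in 3pm.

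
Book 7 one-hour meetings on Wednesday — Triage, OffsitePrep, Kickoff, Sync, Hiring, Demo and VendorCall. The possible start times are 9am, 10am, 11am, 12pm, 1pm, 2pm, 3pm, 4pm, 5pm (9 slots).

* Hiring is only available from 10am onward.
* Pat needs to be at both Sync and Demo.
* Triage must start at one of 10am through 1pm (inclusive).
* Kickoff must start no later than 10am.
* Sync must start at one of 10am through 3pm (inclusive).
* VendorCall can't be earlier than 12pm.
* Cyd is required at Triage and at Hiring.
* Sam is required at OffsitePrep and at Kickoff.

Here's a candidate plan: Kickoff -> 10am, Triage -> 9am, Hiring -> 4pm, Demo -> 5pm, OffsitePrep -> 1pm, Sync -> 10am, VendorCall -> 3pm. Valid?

Cyd is required at Triage and at Hiring — holds.
Hiring is only available from 10am onward — holds.
VendorCall can't be earlier than 12pm — holds.
Triage must start at one of 10am through 1pm (inclusive) — violated.
Sam is required at OffsitePrep and at Kickoff — holds.
Sync must start at one of 10am through 3pm (inclusive) — holds.
Pat needs to be at both Sync and Demo — holds.
Kickoff must start no later than 10am — holds.

No — it violates: Triage must start at one of 10am through 1pm (inclusive)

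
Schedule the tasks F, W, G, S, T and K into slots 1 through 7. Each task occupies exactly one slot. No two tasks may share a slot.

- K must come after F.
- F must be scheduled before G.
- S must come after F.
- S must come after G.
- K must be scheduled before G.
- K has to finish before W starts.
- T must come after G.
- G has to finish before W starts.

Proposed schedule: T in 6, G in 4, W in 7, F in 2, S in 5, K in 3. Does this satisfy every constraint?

Valid

No two tasks may share a slot — holds.
K must come after F — holds.
G has to finish before W starts — holds.
F must be scheduled before G — holds.
S must come after F — holds.
T must come after G — holds.
S must come after G — holds.
K must be scheduled before G — holds.
K has to finish before W starts — holds.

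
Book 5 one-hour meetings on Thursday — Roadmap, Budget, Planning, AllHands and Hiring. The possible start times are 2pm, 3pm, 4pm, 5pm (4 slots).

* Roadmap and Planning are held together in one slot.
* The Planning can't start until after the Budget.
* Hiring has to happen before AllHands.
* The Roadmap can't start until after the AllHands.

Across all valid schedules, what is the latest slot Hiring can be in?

Downstream work caps Hiring at 3pm.
Hiring at 3pm is achievable: Hiring -> 3pm; Roadmap -> 5pm; Planning -> 5pm; Budget -> 2pm; AllHands -> 4pm.

3pm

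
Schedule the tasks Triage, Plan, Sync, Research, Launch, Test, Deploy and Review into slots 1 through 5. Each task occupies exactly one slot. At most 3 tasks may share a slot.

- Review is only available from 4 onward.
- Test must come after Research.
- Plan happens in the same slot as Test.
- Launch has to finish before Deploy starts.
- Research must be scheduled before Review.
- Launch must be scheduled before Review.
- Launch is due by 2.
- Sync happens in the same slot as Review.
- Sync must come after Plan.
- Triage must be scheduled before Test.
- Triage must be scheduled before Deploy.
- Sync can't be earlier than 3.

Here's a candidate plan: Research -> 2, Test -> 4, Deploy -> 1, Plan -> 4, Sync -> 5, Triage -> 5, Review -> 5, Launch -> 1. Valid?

No — it violates: Triage must be scheduled before Deploy

Sync can't be earlier than 3 — holds.
Triage must be scheduled before Deploy — violated.
Launch must be scheduled before Review — holds.
Sync happens in the same slot as Review — holds.
Sync must come after Plan — holds.
At most 3 tasks may share a slot — holds.
Plan happens in the same slot as Test — holds.
Research must be scheduled before Review — holds.
Review is only available from 4 onward — holds.
Triage must be scheduled before Test — violated.
Test must come after Research — holds.
Launch is due by 2 — holds.
Launch has to finish before Deploy starts — violated.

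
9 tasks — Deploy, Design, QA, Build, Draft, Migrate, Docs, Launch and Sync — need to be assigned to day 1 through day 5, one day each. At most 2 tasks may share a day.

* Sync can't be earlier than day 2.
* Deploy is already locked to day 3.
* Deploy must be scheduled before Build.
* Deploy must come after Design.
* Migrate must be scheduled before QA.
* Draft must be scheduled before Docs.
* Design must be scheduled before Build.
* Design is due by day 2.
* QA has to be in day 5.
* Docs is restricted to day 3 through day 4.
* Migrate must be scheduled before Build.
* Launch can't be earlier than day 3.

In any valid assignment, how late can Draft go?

day 3

Downstream work caps Draft at day 3.
Draft at day 3 is achievable: Draft in day 3, Docs in day 4, QA in day 5, Migrate in day 1, Design in day 1, Build in day 5, Deploy in day 3, Launch in day 4, Sync in day 2.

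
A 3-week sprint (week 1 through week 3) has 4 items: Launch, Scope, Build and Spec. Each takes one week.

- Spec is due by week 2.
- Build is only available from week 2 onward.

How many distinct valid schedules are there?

Splitting on Launch: it can be week 1 (12), week 2 (12), week 3 (12). Listing each branch's schedules as (Scope, Build, Spec) by week number:
Launch=week 1: (1,2,1) (1,2,2) (1,3,1) (1,3,2) (2,2,1) (2,2,2) (2,3,1) (2,3,2) (3,2,1) (3,2,2) (3,3,1) (3,3,2) — 12.
Launch=week 2: (1,2,1) (1,2,2) (1,3,1) (1,3,2) (2,2,1) (2,2,2) (2,3,1) (2,3,2) (3,2,1) (3,2,2) (3,3,1) (3,3,2) — 12.
Launch=week 3: (1,2,1) (1,2,2) (1,3,1) (1,3,2) (2,2,1) (2,2,2) (2,3,1) (2,3,2) (3,2,1) (3,2,2) (3,3,1) (3,3,2) — 12.
Summing: 12 + 12 + 12 = 36.

36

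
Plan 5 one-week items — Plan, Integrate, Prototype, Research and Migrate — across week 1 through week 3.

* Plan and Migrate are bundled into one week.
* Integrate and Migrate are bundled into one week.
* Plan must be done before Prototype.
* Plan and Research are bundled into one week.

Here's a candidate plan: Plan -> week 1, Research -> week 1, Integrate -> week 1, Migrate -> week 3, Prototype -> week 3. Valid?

Plan and Migrate are bundled into one week — violated.
Plan and Research are bundled into one week — holds.
Integrate and Migrate are bundled into one week — violated.
Plan must be done before Prototype — holds.

No — it violates: Plan and Migrate are bundled into one week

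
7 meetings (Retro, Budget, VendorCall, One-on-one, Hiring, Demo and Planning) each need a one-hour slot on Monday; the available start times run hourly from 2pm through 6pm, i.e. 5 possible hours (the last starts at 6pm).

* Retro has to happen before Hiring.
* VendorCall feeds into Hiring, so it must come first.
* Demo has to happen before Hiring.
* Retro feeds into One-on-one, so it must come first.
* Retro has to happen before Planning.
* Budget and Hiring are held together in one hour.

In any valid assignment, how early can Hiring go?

Precedence pushes Hiring to at least 3pm.
Hiring at 3pm is achievable: Retro -> 2pm; Budget -> 3pm; One-on-one -> 3pm; Hiring -> 3pm; Planning -> 3pm; VendorCall -> 2pm; Demo -> 2pm.

3pm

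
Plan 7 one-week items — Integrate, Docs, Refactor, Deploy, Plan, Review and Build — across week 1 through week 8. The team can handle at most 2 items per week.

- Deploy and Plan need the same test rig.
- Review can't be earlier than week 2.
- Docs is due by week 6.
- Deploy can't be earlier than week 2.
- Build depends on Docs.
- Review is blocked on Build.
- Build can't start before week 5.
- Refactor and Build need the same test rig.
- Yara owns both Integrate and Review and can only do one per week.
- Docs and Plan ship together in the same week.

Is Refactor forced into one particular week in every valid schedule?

No

Refactor can be week 1 (e.g. Review=week 6; Refactor=week 1; Plan=week 2; Integrate=week 1; Build=week 5; Docs=week 2; Deploy=week 3) or week 2 (e.g. Review -> week 6; Deploy -> week 2; Docs -> week 1; Plan -> week 1; Integrate -> week 3; Refactor -> week 2; Build -> week 5).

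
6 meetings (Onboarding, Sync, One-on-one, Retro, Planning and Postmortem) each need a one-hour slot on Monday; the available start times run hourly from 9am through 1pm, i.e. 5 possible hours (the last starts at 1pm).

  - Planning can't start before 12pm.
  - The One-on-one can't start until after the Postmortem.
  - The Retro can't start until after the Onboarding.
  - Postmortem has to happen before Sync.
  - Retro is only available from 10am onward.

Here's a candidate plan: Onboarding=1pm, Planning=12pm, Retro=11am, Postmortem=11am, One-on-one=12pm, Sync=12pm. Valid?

No — it violates: The Retro can't start until after the Onboarding

The One-on-one can't start until after the Postmortem — holds.
Planning can't start before 12pm — holds.
Postmortem has to happen before Sync — holds.
The Retro can't start until after the Onboarding — violated.
Retro is only available from 10am onward — holds.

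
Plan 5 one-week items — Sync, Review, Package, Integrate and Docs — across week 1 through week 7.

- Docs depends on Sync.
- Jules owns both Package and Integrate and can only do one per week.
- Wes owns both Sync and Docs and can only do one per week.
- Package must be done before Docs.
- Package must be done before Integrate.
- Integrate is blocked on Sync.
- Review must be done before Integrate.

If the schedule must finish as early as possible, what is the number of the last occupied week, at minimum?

week 2

The precedence chain requires at least 2 distinct weeks.
2 works (last occupied week: week 2): for example Review -> week 1, Integrate -> week 2, Package -> week 1, Sync -> week 1, Docs -> week 2.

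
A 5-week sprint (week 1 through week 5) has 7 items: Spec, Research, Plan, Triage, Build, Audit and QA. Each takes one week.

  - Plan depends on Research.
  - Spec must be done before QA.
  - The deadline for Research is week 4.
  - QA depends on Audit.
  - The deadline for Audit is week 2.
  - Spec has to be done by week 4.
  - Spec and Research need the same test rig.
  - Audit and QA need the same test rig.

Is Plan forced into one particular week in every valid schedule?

No

Plan can be week 2 (e.g. Spec in week 2; Plan in week 2; Audit in week 1; QA in week 3; Research in week 1; Build in week 1; Triage in week 1) or week 3 (e.g. QA in week 2, Plan in week 3, Spec in week 1, Build in week 1, Research in week 2, Audit in week 1, Triage in week 1).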